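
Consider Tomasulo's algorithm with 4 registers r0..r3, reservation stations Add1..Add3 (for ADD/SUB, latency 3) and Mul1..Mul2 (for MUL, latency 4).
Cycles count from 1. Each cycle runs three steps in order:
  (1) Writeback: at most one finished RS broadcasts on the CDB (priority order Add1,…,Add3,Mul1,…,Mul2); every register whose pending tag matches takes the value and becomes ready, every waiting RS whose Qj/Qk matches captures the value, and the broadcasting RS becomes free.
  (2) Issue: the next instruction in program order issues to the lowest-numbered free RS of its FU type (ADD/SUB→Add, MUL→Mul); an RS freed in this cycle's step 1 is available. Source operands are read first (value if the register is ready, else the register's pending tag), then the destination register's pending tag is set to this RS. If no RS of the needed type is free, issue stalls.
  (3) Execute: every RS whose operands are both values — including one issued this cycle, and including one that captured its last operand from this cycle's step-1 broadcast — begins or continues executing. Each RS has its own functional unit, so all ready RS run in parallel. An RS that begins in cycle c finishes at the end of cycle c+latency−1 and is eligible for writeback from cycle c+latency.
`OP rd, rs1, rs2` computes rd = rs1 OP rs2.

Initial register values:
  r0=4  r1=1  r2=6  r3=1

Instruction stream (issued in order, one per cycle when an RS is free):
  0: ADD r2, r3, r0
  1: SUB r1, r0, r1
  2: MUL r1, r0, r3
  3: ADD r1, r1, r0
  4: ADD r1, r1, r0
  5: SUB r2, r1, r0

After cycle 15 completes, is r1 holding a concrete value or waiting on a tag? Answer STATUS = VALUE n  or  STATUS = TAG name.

cycle 1: issue ADD r2<-Add1 // r0:4,r1:1,r2:Add1,r3:1
cycle 2: issue SUB r1<-Add2 // r0:4,r1:Add2,r2:Add1,r3:1
cycle 3: issue MUL r1<-Mul1 // r0:4,r1:Mul1,r2:Add1,r3:1
cycle 4: CDB Add1=5; issue ADD r1<-Add1 // r0:4,r1:Add1,r2:5,r3:1
cycle 5: CDB Add2=3; issue ADD r1<-Add2 // r0:4,r1:Add2,r2:5,r3:1
cycle 6: issue SUB r2<-Add3 // r0:4,r1:Add2,r2:Add3,r3:1
cycle 7: CDB Mul1=4 // r0:4,r1:Add2,r2:Add3,r3:1
cycle 8: - // r0:4,r1:Add2,r2:Add3,r3:1
cycle 9: - // r0:4,r1:Add2,r2:Add3,r3:1
cycle 10: CDB Add1=8 // r0:4,r1:Add2,r2:Add3,r3:1
cycle 11: - // r0:4,r1:Add2,r2:Add3,r3:1
cycle 12: - // r0:4,r1:Add2,r2:Add3,r3:1
cycle 13: CDB Add2=12 // r0:4,r1:12,r2:Add3,r3:1
cycle 14: - // r0:4,r1:12,r2:Add3,r3:1
cycle 15: - // r0:4,r1:12,r2:Add3,r3:1

STATUS = VALUE 12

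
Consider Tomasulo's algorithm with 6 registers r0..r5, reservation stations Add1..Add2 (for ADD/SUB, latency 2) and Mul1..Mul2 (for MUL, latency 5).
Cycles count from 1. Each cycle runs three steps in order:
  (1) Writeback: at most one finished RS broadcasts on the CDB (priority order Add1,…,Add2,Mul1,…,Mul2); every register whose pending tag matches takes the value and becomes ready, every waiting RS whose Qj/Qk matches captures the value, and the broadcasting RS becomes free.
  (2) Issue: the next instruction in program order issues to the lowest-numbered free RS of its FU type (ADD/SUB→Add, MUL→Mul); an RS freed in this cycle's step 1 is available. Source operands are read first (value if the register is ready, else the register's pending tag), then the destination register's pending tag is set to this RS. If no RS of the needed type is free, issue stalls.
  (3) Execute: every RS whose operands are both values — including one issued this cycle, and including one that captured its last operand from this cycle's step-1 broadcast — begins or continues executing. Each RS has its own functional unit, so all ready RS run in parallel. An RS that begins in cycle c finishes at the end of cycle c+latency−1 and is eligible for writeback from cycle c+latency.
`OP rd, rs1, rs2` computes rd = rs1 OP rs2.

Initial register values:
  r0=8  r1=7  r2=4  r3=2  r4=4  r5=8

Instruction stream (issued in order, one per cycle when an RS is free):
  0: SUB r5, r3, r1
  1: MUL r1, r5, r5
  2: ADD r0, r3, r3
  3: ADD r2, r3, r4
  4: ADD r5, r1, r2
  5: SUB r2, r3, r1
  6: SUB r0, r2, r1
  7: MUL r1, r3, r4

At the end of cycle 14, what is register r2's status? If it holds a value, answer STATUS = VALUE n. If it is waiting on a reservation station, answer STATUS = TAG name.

STATUS = VALUE -23

  c1: issue SUB r5<-Add1  regs: r0:8,r1:7,r2:4,r3:2,r4:4,r5:Add1
  c2: issue MUL r1<-Mul1  regs: r0:8,r1:Mul1,r2:4,r3:2,r4:4,r5:Add1
  c3: CDB Add1=-5; issue ADD r0<-Add1  regs: r0:Add1,r1:Mul1,r2:4,r3:2,r4:4,r5:-5
  c4: issue ADD r2<-Add2  regs: r0:Add1,r1:Mul1,r2:Add2,r3:2,r4:4,r5:-5
  c5: CDB Add1=4; issue ADD r5<-Add1  regs: r0:4,r1:Mul1,r2:Add2,r3:2,r4:4,r5:Add1
  c6: CDB Add2=6; issue SUB r2<-Add2  regs: r0:4,r1:Mul1,r2:Add2,r3:2,r4:4,r5:Add1
  c7: stall  regs: r0:4,r1:Mul1,r2:Add2,r3:2,r4:4,r5:Add1
  c8: CDB Mul1=25; stall  regs: r0:4,r1:25,r2:Add2,r3:2,r4:4,r5:Add1
  c9: stall  regs: r0:4,r1:25,r2:Add2,r3:2,r4:4,r5:Add1
  c10: CDB Add1=31; issue SUB r0<-Add1  regs: r0:Add1,r1:25,r2:Add2,r3:2,r4:4,r5:31
  c11: CDB Add2=-23; issue MUL r1<-Mul1  regs: r0:Add1,r1:Mul1,r2:-23,r3:2,r4:4,r5:31
  c12: -  regs: r0:Add1,r1:Mul1,r2:-23,r3:2,r4:4,r5:31
  c13: CDB Add1=-48  regs: r0:-48,r1:Mul1,r2:-23,r3:2,r4:4,r5:31
  c14: -  regs: r0:-48,r1:Mul1,r2:-23,r3:2,r4:4,r5:31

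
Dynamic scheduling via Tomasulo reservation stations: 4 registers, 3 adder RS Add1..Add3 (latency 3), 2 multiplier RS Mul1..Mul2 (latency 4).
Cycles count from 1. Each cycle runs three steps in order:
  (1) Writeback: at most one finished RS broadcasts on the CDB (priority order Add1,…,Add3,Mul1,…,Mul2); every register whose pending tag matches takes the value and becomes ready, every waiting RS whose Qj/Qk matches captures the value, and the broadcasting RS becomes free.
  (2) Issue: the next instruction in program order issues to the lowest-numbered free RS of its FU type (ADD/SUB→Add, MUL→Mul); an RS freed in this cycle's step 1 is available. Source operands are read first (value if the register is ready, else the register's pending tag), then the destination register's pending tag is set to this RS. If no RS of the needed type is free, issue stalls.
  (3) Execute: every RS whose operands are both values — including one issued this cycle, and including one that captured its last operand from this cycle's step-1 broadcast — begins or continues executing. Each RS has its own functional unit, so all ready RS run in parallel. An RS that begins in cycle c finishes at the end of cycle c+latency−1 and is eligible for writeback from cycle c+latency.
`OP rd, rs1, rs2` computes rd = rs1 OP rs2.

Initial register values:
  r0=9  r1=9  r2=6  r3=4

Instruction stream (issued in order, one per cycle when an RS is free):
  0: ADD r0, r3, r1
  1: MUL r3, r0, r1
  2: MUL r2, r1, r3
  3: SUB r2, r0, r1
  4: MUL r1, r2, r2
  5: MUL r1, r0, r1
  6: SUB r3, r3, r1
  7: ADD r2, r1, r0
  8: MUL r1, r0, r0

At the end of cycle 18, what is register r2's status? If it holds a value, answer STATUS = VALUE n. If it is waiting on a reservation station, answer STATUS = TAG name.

STATUS = TAG Add2

c1: issue ADD r0<-Add1 | r0:Add1,r1:9,r2:6,r3:4
c2: issue MUL r3<-Mul1 | r0:Add1,r1:9,r2:6,r3:Mul1
c3: issue MUL r2<-Mul2 | r0:Add1,r1:9,r2:Mul2,r3:Mul1
c4: CDB Add1=13; issue SUB r2<-Add1 | r0:13,r1:9,r2:Add1,r3:Mul1
c5: stall | r0:13,r1:9,r2:Add1,r3:Mul1
c6: stall | r0:13,r1:9,r2:Add1,r3:Mul1
c7: CDB Add1=4; stall | r0:13,r1:9,r2:4,r3:Mul1
c8: CDB Mul1=117; issue MUL r1<-Mul1 | r0:13,r1:Mul1,r2:4,r3:117
c9: stall | r0:13,r1:Mul1,r2:4,r3:117
c10: stall | r0:13,r1:Mul1,r2:4,r3:117
c11: stall | r0:13,r1:Mul1,r2:4,r3:117
c12: CDB Mul1=16; issue MUL r1<-Mul1 | r0:13,r1:Mul1,r2:4,r3:117
c13: CDB Mul2=1053; issue SUB r3<-Add1 | r0:13,r1:Mul1,r2:4,r3:Add1
c14: issue ADD r2<-Add2 | r0:13,r1:Mul1,r2:Add2,r3:Add1
c15: issue MUL r1<-Mul2 | r0:13,r1:Mul2,r2:Add2,r3:Add1
c16: CDB Mul1=208 | r0:13,r1:Mul2,r2:Add2,r3:Add1
c17: - | r0:13,r1:Mul2,r2:Add2,r3:Add1
c18: - | r0:13,r1:Mul2,r2:Add2,r3:Add1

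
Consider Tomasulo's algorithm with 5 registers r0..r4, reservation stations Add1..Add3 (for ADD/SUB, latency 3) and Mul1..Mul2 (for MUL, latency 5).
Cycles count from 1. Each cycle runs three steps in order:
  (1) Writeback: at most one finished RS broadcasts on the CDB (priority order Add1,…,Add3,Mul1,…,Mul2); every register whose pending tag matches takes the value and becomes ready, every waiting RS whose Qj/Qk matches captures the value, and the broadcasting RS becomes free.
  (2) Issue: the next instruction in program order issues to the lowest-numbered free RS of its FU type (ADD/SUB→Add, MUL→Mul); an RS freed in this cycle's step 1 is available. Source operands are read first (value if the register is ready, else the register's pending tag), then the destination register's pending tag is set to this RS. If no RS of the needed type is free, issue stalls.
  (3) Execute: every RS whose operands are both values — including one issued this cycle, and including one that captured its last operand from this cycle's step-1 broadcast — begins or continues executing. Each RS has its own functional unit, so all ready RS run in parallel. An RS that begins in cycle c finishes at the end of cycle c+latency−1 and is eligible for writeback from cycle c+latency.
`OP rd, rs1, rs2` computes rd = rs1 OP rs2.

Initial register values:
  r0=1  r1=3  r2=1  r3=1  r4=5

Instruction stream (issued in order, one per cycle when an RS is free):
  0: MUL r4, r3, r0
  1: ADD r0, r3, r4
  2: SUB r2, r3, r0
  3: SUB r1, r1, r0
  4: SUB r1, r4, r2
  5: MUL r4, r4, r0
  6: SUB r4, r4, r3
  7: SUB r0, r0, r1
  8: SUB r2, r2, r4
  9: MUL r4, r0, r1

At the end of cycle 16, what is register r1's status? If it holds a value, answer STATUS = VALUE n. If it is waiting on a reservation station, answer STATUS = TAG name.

STATUS = VALUE 2

cycle 1: issue MUL r4<-Mul1 // r0:1,r1:3,r2:1,r3:1,r4:Mul1
cycle 2: issue ADD r0<-Add1 // r0:Add1,r1:3,r2:1,r3:1,r4:Mul1
cycle 3: issue SUB r2<-Add2 // r0:Add1,r1:3,r2:Add2,r3:1,r4:Mul1
cycle 4: issue SUB r1<-Add3 // r0:Add1,r1:Add3,r2:Add2,r3:1,r4:Mul1
cycle 5: stall // r0:Add1,r1:Add3,r2:Add2,r3:1,r4:Mul1
cycle 6: CDB Mul1=1; stall // r0:Add1,r1:Add3,r2:Add2,r3:1,r4:1
cycle 7: stall // r0:Add1,r1:Add3,r2:Add2,r3:1,r4:1
cycle 8: stall // r0:Add1,r1:Add3,r2:Add2,r3:1,r4:1
cycle 9: CDB Add1=2; issue SUB r1<-Add1 // r0:2,r1:Add1,r2:Add2,r3:1,r4:1
cycle 10: issue MUL r4<-Mul1 // r0:2,r1:Add1,r2:Add2,r3:1,r4:Mul1
cycle 11: stall // r0:2,r1:Add1,r2:Add2,r3:1,r4:Mul1
cycle 12: CDB Add2=-1; issue SUB r4<-Add2 // r0:2,r1:Add1,r2:-1,r3:1,r4:Add2
cycle 13: CDB Add3=1; issue SUB r0<-Add3 // r0:Add3,r1:Add1,r2:-1,r3:1,r4:Add2
cycle 14: stall // r0:Add3,r1:Add1,r2:-1,r3:1,r4:Add2
cycle 15: CDB Add1=2; issue SUB r2<-Add1 // r0:Add3,r1:2,r2:Add1,r3:1,r4:Add2
cycle 16: CDB Mul1=2; issue MUL r4<-Mul1 // r0:Add3,r1:2,r2:Add1,r3:1,r4:Mul1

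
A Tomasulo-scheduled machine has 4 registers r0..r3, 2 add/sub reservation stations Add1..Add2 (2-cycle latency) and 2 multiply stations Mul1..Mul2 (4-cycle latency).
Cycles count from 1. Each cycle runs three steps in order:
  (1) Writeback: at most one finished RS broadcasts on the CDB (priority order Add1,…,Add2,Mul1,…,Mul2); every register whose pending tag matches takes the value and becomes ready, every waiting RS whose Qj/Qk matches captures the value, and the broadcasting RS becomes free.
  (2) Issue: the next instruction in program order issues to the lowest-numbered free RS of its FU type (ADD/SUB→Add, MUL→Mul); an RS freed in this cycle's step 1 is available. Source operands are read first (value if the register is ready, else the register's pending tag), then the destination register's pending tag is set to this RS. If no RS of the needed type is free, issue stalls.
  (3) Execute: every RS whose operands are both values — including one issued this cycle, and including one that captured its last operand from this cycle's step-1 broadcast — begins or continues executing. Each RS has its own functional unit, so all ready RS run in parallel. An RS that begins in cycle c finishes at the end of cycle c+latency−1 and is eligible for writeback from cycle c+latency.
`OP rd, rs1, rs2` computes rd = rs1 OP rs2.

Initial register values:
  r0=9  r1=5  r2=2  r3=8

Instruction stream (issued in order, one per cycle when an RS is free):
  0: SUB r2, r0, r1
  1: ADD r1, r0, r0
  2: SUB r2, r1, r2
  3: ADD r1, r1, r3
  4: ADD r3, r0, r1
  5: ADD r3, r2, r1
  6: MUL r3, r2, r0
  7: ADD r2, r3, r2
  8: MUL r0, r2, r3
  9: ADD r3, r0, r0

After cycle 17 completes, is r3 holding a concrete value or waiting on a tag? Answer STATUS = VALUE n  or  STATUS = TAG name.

cycle 1: issue SUB r2<-Add1 // r0:9,r1:5,r2:Add1,r3:8
cycle 2: issue ADD r1<-Add2 // r0:9,r1:Add2,r2:Add1,r3:8
cycle 3: CDB Add1=4; issue SUB r2<-Add1 // r0:9,r1:Add2,r2:Add1,r3:8
cycle 4: CDB Add2=18; issue ADD r1<-Add2 // r0:9,r1:Add2,r2:Add1,r3:8
cycle 5: stall // r0:9,r1:Add2,r2:Add1,r3:8
cycle 6: CDB Add1=14; issue ADD r3<-Add1 // r0:9,r1:Add2,r2:14,r3:Add1
cycle 7: CDB Add2=26; issue ADD r3<-Add2 // r0:9,r1:26,r2:14,r3:Add2
cycle 8: issue MUL r3<-Mul1 // r0:9,r1:26,r2:14,r3:Mul1
cycle 9: CDB Add1=35; issue ADD r2<-Add1 // r0:9,r1:26,r2:Add1,r3:Mul1
cycle 10: CDB Add2=40; issue MUL r0<-Mul2 // r0:Mul2,r1:26,r2:Add1,r3:Mul1
cycle 11: issue ADD r3<-Add2 // r0:Mul2,r1:26,r2:Add1,r3:Add2
cycle 12: CDB Mul1=126 // r0:Mul2,r1:26,r2:Add1,r3:Add2
cycle 13: - // r0:Mul2,r1:26,r2:Add1,r3:Add2
cycle 14: CDB Add1=140 // r0:Mul2,r1:26,r2:140,r3:Add2
cycle 15: - // r0:Mul2,r1:26,r2:140,r3:Add2
cycle 16: - // r0:Mul2,r1:26,r2:140,r3:Add2
cycle 17: - // r0:Mul2,r1:26,r2:140,r3:Add2

STATUS = TAG Add2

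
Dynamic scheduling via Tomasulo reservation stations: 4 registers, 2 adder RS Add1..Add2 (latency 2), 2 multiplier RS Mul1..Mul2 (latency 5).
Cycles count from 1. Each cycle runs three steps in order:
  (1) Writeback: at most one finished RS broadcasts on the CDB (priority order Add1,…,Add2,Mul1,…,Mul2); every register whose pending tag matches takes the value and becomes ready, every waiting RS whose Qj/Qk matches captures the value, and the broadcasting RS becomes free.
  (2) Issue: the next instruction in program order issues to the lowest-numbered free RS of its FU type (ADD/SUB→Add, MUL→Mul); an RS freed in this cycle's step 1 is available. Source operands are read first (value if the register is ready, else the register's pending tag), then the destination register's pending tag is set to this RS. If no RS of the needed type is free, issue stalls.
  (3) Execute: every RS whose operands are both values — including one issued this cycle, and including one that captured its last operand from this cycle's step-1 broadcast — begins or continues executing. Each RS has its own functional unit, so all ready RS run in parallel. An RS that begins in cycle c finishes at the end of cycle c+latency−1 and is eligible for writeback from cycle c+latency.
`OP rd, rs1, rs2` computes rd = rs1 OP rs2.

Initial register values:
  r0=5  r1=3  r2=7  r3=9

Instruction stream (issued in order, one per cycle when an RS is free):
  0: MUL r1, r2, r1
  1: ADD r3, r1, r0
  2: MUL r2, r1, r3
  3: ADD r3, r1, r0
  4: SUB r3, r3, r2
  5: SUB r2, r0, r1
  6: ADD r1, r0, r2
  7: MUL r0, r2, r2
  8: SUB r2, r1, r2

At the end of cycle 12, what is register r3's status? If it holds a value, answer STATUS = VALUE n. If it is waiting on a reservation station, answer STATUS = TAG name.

  c1: issue MUL r1<-Mul1  regs: r0:5,r1:Mul1,r2:7,r3:9
  c2: issue ADD r3<-Add1  regs: r0:5,r1:Mul1,r2:7,r3:Add1
  c3: issue MUL r2<-Mul2  regs: r0:5,r1:Mul1,r2:Mul2,r3:Add1
  c4: issue ADD r3<-Add2  regs: r0:5,r1:Mul1,r2:Mul2,r3:Add2
  c5: stall  regs: r0:5,r1:Mul1,r2:Mul2,r3:Add2
  c6: CDB Mul1=21; stall  regs: r0:5,r1:21,r2:Mul2,r3:Add2
  c7: stall  regs: r0:5,r1:21,r2:Mul2,r3:Add2
  c8: CDB Add1=26; issue SUB r3<-Add1  regs: r0:5,r1:21,r2:Mul2,r3:Add1
  c9: CDB Add2=26; issue SUB r2<-Add2  regs: r0:5,r1:21,r2:Add2,r3:Add1
  c10: stall  regs: r0:5,r1:21,r2:Add2,r3:Add1
  c11: CDB Add2=-16; issue ADD r1<-Add2  regs: r0:5,r1:Add2,r2:-16,r3:Add1
  c12: issue MUL r0<-Mul1  regs: r0:Mul1,r1:Add2,r2:-16,r3:Add1

STATUS = TAG Add1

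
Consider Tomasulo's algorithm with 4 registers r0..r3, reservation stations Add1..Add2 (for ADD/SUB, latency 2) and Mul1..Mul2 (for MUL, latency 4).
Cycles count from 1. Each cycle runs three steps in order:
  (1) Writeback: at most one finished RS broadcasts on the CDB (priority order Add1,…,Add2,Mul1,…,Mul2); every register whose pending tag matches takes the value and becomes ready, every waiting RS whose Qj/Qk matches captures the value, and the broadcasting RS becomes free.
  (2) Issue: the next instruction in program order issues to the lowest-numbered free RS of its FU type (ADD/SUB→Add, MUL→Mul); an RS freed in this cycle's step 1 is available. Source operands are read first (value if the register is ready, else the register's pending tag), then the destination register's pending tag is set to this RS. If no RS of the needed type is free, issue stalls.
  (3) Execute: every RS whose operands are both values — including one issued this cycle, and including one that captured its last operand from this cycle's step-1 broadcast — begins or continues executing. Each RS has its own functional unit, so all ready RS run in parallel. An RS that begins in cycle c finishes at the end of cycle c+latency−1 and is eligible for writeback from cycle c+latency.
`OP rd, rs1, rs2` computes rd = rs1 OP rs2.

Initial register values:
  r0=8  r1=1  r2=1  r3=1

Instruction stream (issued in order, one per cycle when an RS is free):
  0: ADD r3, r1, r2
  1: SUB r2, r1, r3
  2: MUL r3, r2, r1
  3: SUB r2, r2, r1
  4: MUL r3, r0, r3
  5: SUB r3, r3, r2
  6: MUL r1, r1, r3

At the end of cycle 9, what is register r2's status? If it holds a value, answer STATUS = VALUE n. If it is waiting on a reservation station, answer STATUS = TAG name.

  c1: issue ADD r3<-Add1  regs: r0:8,r1:1,r2:1,r3:Add1
  c2: issue SUB r2<-Add2  regs: r0:8,r1:1,r2:Add2,r3:Add1
  c3: CDB Add1=2; issue MUL r3<-Mul1  regs: r0:8,r1:1,r2:Add2,r3:Mul1
  c4: issue SUB r2<-Add1  regs: r0:8,r1:1,r2:Add1,r3:Mul1
  c5: CDB Add2=-1; issue MUL r3<-Mul2  regs: r0:8,r1:1,r2:Add1,r3:Mul2
  c6: issue SUB r3<-Add2  regs: r0:8,r1:1,r2:Add1,r3:Add2
  c7: CDB Add1=-2; stall  regs: r0:8,r1:1,r2:-2,r3:Add2
  c8: stall  regs: r0:8,r1:1,r2:-2,r3:Add2
  c9: CDB Mul1=-1; issue MUL r1<-Mul1  regs: r0:8,r1:Mul1,r2:-2,r3:Add2

STATUS = VALUE -2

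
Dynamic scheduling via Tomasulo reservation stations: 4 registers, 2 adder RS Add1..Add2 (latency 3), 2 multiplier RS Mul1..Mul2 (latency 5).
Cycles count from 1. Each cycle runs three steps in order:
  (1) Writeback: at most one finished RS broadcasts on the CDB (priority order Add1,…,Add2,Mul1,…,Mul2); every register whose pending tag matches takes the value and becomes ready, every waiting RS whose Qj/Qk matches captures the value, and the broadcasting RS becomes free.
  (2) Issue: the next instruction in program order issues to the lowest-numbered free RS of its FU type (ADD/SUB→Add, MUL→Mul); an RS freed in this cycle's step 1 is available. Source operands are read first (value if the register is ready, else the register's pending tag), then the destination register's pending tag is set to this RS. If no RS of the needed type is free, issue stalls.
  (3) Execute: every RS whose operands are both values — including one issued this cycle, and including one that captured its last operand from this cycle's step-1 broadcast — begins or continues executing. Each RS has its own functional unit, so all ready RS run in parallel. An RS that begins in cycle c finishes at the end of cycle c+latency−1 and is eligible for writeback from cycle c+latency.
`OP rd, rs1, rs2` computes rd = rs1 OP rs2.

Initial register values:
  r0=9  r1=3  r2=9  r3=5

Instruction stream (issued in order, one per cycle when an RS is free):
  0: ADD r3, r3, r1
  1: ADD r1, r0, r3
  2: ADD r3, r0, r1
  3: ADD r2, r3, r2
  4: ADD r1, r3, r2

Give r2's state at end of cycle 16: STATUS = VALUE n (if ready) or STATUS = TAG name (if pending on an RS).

  c1: issue ADD r3<-Add1  regs: r0:9,r1:3,r2:9,r3:Add1
  c2: issue ADD r1<-Add2  regs: r0:9,r1:Add2,r2:9,r3:Add1
  c3: stall  regs: r0:9,r1:Add2,r2:9,r3:Add1
  c4: CDB Add1=8; issue ADD r3<-Add1  regs: r0:9,r1:Add2,r2:9,r3:Add1
  c5: stall  regs: r0:9,r1:Add2,r2:9,r3:Add1
  c6: stall  regs: r0:9,r1:Add2,r2:9,r3:Add1
  c7: CDB Add2=17; issue ADD r2<-Add2  regs: r0:9,r1:17,r2:Add2,r3:Add1
  c8: stall  regs: r0:9,r1:17,r2:Add2,r3:Add1
  c9: stall  regs: r0:9,r1:17,r2:Add2,r3:Add1
  c10: CDB Add1=26; issue ADD r1<-Add1  regs: r0:9,r1:Add1,r2:Add2,r3:26
  c11: -  regs: r0:9,r1:Add1,r2:Add2,r3:26
  c12: -  regs: r0:9,r1:Add1,r2:Add2,r3:26
  c13: CDB Add2=35  regs: r0:9,r1:Add1,r2:35,r3:26
  c14: -  regs: r0:9,r1:Add1,r2:35,r3:26
  c15: -  regs: r0:9,r1:Add1,r2:35,r3:26
  c16: CDB Add1=61  regs: r0:9,r1:61,r2:35,r3:26

STATUS = VALUE 35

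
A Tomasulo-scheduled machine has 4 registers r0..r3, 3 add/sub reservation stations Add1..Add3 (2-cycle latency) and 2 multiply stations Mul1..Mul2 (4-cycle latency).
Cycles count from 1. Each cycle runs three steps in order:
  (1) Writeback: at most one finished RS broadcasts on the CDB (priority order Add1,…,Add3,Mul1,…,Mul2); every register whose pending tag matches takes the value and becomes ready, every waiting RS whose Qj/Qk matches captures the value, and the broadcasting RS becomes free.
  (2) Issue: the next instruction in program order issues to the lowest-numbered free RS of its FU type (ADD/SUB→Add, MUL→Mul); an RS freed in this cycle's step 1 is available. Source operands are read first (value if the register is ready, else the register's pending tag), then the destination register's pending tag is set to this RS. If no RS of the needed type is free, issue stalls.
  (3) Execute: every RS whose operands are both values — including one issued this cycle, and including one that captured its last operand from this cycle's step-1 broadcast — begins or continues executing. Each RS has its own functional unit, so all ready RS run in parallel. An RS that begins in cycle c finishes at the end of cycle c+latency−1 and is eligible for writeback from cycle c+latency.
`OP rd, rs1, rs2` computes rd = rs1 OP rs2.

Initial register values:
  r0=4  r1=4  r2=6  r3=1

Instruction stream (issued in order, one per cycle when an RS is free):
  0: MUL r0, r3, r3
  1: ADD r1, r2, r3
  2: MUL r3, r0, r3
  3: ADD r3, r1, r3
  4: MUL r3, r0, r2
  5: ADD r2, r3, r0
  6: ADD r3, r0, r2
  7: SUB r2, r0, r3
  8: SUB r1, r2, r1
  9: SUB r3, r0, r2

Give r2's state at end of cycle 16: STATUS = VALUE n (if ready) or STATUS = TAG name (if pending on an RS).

cycle 1: issue MUL r0<-Mul1 // r0:Mul1,r1:4,r2:6,r3:1
cycle 2: issue ADD r1<-Add1 // r0:Mul1,r1:Add1,r2:6,r3:1
cycle 3: issue MUL r3<-Mul2 // r0:Mul1,r1:Add1,r2:6,r3:Mul2
cycle 4: CDB Add1=7; issue ADD r3<-Add1 // r0:Mul1,r1:7,r2:6,r3:Add1
cycle 5: CDB Mul1=1; issue MUL r3<-Mul1 // r0:1,r1:7,r2:6,r3:Mul1
cycle 6: issue ADD r2<-Add2 // r0:1,r1:7,r2:Add2,r3:Mul1
cycle 7: issue ADD r3<-Add3 // r0:1,r1:7,r2:Add2,r3:Add3
cycle 8: stall // r0:1,r1:7,r2:Add2,r3:Add3
cycle 9: CDB Mul1=6; stall // r0:1,r1:7,r2:Add2,r3:Add3
cycle 10: CDB Mul2=1; stall // r0:1,r1:7,r2:Add2,r3:Add3
cycle 11: CDB Add2=7; issue SUB r2<-Add2 // r0:1,r1:7,r2:Add2,r3:Add3
cycle 12: CDB Add1=8; issue SUB r1<-Add1 // r0:1,r1:Add1,r2:Add2,r3:Add3
cycle 13: CDB Add3=8; issue SUB r3<-Add3 // r0:1,r1:Add1,r2:Add2,r3:Add3
cycle 14: - // r0:1,r1:Add1,r2:Add2,r3:Add3
cycle 15: CDB Add2=-7 // r0:1,r1:Add1,r2:-7,r3:Add3
cycle 16: - // r0:1,r1:Add1,r2:-7,r3:Add3

STATUS = VALUE -7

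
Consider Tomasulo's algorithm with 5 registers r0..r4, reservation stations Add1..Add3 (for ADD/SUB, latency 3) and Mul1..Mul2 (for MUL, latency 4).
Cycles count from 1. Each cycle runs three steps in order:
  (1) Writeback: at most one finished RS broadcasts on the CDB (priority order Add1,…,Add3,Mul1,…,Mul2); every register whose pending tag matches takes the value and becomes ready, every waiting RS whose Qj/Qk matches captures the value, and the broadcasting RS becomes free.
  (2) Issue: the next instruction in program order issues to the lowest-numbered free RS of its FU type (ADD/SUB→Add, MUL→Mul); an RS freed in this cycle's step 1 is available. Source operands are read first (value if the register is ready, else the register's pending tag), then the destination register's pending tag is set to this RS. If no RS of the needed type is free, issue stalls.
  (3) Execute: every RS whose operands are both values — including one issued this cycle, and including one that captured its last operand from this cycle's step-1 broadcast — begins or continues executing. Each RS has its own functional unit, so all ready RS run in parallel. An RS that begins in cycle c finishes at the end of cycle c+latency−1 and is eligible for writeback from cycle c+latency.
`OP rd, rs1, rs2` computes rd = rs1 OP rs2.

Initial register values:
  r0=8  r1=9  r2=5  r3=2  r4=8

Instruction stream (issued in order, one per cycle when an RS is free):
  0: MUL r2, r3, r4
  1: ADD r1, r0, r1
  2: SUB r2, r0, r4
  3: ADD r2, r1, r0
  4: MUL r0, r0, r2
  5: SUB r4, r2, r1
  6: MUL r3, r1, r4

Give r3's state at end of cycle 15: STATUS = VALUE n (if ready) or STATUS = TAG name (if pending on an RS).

cycle 1: issue MUL r2<-Mul1 // r0:8,r1:9,r2:Mul1,r3:2,r4:8
cycle 2: issue ADD r1<-Add1 // r0:8,r1:Add1,r2:Mul1,r3:2,r4:8
cycle 3: issue SUB r2<-Add2 // r0:8,r1:Add1,r2:Add2,r3:2,r4:8
cycle 4: issue ADD r2<-Add3 // r0:8,r1:Add1,r2:Add3,r3:2,r4:8
cycle 5: CDB Add1=17; issue MUL r0<-Mul2 // r0:Mul2,r1:17,r2:Add3,r3:2,r4:8
cycle 6: CDB Add2=0; issue SUB r4<-Add1 // r0:Mul2,r1:17,r2:Add3,r3:2,r4:Add1
cycle 7: CDB Mul1=16; issue MUL r3<-Mul1 // r0:Mul2,r1:17,r2:Add3,r3:Mul1,r4:Add1
cycle 8: CDB Add3=25 // r0:Mul2,r1:17,r2:25,r3:Mul1,r4:Add1
cycle 9: - // r0:Mul2,r1:17,r2:25,r3:Mul1,r4:Add1
cycle 10: - // r0:Mul2,r1:17,r2:25,r3:Mul1,r4:Add1
cycle 11: CDB Add1=8 // r0:Mul2,r1:17,r2:25,r3:Mul1,r4:8
cycle 12: CDB Mul2=200 // r0:200,r1:17,r2:25,r3:Mul1,r4:8
cycle 13: - // r0:200,r1:17,r2:25,r3:Mul1,r4:8
cycle 14: - // r0:200,r1:17,r2:25,r3:Mul1,r4:8
cycle 15: CDB Mul1=136 // r0:200,r1:17,r2:25,r3:136,r4:8

STATUS = VALUE 136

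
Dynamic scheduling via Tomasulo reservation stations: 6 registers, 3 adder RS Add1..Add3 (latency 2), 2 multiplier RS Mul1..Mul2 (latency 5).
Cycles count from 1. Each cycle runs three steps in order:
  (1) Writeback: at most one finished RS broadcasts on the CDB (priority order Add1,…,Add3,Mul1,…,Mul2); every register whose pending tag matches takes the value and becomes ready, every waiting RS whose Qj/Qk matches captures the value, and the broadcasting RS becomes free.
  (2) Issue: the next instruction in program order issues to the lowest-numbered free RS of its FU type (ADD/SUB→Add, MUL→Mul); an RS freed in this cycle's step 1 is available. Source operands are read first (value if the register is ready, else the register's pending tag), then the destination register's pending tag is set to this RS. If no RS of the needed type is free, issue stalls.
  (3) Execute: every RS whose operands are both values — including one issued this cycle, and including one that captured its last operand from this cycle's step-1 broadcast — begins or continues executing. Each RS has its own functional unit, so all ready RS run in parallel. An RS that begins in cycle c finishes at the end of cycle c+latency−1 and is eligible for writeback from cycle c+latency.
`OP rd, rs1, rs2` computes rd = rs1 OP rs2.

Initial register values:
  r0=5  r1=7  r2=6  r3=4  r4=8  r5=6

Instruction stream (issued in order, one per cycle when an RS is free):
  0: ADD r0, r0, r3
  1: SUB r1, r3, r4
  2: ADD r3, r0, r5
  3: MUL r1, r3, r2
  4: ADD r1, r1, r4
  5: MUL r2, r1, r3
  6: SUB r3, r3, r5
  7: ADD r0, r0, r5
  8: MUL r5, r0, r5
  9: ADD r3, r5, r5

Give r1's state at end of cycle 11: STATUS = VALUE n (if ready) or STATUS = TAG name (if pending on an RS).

STATUS = TAG Add1

  c1: issue ADD r0<-Add1  regs: r0:Add1,r1:7,r2:6,r3:4,r4:8,r5:6
  c2: issue SUB r1<-Add2  regs: r0:Add1,r1:Add2,r2:6,r3:4,r4:8,r5:6
  c3: CDB Add1=9; issue ADD r3<-Add1  regs: r0:9,r1:Add2,r2:6,r3:Add1,r4:8,r5:6
  c4: CDB Add2=-4; issue MUL r1<-Mul1  regs: r0:9,r1:Mul1,r2:6,r3:Add1,r4:8,r5:6
  c5: CDB Add1=15; issue ADD r1<-Add1  regs: r0:9,r1:Add1,r2:6,r3:15,r4:8,r5:6
  c6: issue MUL r2<-Mul2  regs: r0:9,r1:Add1,r2:Mul2,r3:15,r4:8,r5:6
  c7: issue SUB r3<-Add2  regs: r0:9,r1:Add1,r2:Mul2,r3:Add2,r4:8,r5:6
  c8: issue ADD r0<-Add3  regs: r0:Add3,r1:Add1,r2:Mul2,r3:Add2,r4:8,r5:6
  c9: CDB Add2=9; stall  regs: r0:Add3,r1:Add1,r2:Mul2,r3:9,r4:8,r5:6
  c10: CDB Add3=15; stall  regs: r0:15,r1:Add1,r2:Mul2,r3:9,r4:8,r5:6
  c11: CDB Mul1=90; issue MUL r5<-Mul1  regs: r0:15,r1:Add1,r2:Mul2,r3:9,r4:8,r5:Mul1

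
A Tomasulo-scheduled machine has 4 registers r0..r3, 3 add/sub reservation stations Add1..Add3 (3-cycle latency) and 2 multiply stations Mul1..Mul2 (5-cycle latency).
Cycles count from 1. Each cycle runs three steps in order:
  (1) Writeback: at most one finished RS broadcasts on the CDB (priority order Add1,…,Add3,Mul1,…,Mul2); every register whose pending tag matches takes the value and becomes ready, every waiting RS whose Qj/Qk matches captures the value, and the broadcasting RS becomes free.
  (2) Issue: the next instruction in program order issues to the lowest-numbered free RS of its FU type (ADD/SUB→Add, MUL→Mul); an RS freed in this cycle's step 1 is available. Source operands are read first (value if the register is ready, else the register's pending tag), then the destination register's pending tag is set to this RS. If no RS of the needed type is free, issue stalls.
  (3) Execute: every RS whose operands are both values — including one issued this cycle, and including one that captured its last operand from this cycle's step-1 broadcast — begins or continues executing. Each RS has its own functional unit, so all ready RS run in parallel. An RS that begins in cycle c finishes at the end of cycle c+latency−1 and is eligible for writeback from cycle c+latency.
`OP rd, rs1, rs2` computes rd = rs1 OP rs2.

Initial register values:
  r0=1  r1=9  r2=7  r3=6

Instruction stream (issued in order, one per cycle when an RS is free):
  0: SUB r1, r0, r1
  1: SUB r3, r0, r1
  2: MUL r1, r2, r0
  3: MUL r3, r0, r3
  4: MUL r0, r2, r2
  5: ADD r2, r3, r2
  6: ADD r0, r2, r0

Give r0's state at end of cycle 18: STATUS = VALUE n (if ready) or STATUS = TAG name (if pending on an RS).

STATUS = VALUE 65

cycle 1: issue SUB r1<-Add1 // r0:1,r1:Add1,r2:7,r3:6
cycle 2: issue SUB r3<-Add2 // r0:1,r1:Add1,r2:7,r3:Add2
cycle 3: issue MUL r1<-Mul1 // r0:1,r1:Mul1,r2:7,r3:Add2
cycle 4: CDB Add1=-8; issue MUL r3<-Mul2 // r0:1,r1:Mul1,r2:7,r3:Mul2
cycle 5: stall // r0:1,r1:Mul1,r2:7,r3:Mul2
cycle 6: stall // r0:1,r1:Mul1,r2:7,r3:Mul2
cycle 7: CDB Add2=9; stall // r0:1,r1:Mul1,r2:7,r3:Mul2
cycle 8: CDB Mul1=7; issue MUL r0<-Mul1 // r0:Mul1,r1:7,r2:7,r3:Mul2
cycle 9: issue ADD r2<-Add1 // r0:Mul1,r1:7,r2:Add1,r3:Mul2
cycle 10: issue ADD r0<-Add2 // r0:Add2,r1:7,r2:Add1,r3:Mul2
cycle 11: - // r0:Add2,r1:7,r2:Add1,r3:Mul2
cycle 12: CDB Mul2=9 // r0:Add2,r1:7,r2:Add1,r3:9
cycle 13: CDB Mul1=49 // r0:Add2,r1:7,r2:Add1,r3:9
cycle 14: - // r0:Add2,r1:7,r2:Add1,r3:9
cycle 15: CDB Add1=16 // r0:Add2,r1:7,r2:16,r3:9
cycle 16: - // r0:Add2,r1:7,r2:16,r3:9
cycle 17: - // r0:Add2,r1:7,r2:16,r3:9
cycle 18: CDB Add2=65 // r0:65,r1:7,r2:16,r3:9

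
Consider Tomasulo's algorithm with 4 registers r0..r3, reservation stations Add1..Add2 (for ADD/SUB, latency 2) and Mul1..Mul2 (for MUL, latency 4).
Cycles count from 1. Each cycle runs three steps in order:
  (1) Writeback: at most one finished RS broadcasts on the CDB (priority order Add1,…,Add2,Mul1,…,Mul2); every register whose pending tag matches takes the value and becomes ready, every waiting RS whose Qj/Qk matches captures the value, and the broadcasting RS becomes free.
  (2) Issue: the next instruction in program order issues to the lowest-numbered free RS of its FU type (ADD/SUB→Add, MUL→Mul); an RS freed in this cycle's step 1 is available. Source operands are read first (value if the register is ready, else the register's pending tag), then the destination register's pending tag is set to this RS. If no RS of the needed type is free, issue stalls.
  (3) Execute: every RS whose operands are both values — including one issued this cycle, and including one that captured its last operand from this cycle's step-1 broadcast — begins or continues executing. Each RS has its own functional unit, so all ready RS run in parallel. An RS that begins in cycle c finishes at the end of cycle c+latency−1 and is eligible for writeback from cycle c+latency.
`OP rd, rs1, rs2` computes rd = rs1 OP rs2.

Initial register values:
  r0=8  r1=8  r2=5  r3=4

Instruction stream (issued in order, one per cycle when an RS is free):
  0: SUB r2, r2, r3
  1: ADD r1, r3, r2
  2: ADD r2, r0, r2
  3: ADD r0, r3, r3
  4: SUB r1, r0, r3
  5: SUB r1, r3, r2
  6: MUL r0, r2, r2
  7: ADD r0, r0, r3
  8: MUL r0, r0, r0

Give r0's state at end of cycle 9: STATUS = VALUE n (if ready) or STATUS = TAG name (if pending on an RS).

STATUS = TAG Add1

  c1: issue SUB r2<-Add1  regs: r0:8,r1:8,r2:Add1,r3:4
  c2: issue ADD r1<-Add2  regs: r0:8,r1:Add2,r2:Add1,r3:4
  c3: CDB Add1=1; issue ADD r2<-Add1  regs: r0:8,r1:Add2,r2:Add1,r3:4
  c4: stall  regs: r0:8,r1:Add2,r2:Add1,r3:4
  c5: CDB Add1=9; issue ADD r0<-Add1  regs: r0:Add1,r1:Add2,r2:9,r3:4
  c6: CDB Add2=5; issue SUB r1<-Add2  regs: r0:Add1,r1:Add2,r2:9,r3:4
  c7: CDB Add1=8; issue SUB r1<-Add1  regs: r0:8,r1:Add1,r2:9,r3:4
  c8: issue MUL r0<-Mul1  regs: r0:Mul1,r1:Add1,r2:9,r3:4
  c9: CDB Add1=-5; issue ADD r0<-Add1  regs: r0:Add1,r1:-5,r2:9,r3:4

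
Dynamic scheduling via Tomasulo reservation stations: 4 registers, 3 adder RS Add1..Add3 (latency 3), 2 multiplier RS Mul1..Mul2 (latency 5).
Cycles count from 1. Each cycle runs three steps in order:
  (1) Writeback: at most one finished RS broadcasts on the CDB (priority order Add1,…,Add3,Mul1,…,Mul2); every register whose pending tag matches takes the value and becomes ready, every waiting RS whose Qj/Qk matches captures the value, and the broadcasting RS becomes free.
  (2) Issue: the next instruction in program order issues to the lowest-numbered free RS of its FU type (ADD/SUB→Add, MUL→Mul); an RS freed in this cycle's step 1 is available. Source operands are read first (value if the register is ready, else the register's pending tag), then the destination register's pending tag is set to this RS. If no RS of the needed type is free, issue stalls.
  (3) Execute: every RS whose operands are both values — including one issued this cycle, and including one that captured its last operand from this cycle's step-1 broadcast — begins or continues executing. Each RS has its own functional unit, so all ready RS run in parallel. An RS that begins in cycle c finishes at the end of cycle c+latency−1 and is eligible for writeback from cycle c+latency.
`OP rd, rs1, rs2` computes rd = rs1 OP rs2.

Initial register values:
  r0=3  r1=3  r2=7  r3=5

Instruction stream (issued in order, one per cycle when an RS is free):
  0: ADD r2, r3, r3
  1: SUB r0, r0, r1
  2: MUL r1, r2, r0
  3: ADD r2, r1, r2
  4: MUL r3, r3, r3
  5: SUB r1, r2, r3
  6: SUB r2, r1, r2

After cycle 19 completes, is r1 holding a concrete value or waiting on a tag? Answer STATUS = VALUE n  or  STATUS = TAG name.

STATUS = VALUE -15

c1: issue ADD r2<-Add1 | r0:3,r1:3,r2:Add1,r3:5
c2: issue SUB r0<-Add2 | r0:Add2,r1:3,r2:Add1,r3:5
c3: issue MUL r1<-Mul1 | r0:Add2,r1:Mul1,r2:Add1,r3:5
c4: CDB Add1=10; issue ADD r2<-Add1 | r0:Add2,r1:Mul1,r2:Add1,r3:5
c5: CDB Add2=0; issue MUL r3<-Mul2 | r0:0,r1:Mul1,r2:Add1,r3:Mul2
c6: issue SUB r1<-Add2 | r0:0,r1:Add2,r2:Add1,r3:Mul2
c7: issue SUB r2<-Add3 | r0:0,r1:Add2,r2:Add3,r3:Mul2
c8: - | r0:0,r1:Add2,r2:Add3,r3:Mul2
c9: - | r0:0,r1:Add2,r2:Add3,r3:Mul2
c10: CDB Mul1=0 | r0:0,r1:Add2,r2:Add3,r3:Mul2
c11: CDB Mul2=25 | r0:0,r1:Add2,r2:Add3,r3:25
c12: - | r0:0,r1:Add2,r2:Add3,r3:25
c13: CDB Add1=10 | r0:0,r1:Add2,r2:Add3,r3:25
c14: - | r0:0,r1:Add2,r2:Add3,r3:25
c15: - | r0:0,r1:Add2,r2:Add3,r3:25
c16: CDB Add2=-15 | r0:0,r1:-15,r2:Add3,r3:25
c17: - | r0:0,r1:-15,r2:Add3,r3:25
c18: - | r0:0,r1:-15,r2:Add3,r3:25
c19: CDB Add3=-25 | r0:0,r1:-15,r2:-25,r3:25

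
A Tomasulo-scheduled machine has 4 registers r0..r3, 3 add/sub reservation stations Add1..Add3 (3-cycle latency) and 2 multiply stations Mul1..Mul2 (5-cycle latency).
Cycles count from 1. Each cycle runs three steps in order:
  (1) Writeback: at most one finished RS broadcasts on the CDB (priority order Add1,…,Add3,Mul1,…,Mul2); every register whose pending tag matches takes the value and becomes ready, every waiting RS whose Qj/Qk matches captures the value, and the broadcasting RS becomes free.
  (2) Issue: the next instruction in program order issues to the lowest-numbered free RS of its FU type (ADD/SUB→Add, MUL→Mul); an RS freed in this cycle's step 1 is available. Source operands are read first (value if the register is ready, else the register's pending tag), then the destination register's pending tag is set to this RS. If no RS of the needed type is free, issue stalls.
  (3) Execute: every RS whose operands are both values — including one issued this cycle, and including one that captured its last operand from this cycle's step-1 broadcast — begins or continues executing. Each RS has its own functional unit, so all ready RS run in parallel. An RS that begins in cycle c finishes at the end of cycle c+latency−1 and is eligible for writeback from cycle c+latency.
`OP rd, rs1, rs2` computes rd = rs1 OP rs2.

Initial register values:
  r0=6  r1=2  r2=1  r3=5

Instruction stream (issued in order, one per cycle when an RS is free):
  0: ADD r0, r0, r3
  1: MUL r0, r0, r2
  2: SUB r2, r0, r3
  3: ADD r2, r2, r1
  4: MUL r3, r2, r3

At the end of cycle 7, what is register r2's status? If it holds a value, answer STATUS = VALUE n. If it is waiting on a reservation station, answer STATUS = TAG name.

  c1: issue ADD r0<-Add1  regs: r0:Add1,r1:2,r2:1,r3:5
  c2: issue MUL r0<-Mul1  regs: r0:Mul1,r1:2,r2:1,r3:5
  c3: issue SUB r2<-Add2  regs: r0:Mul1,r1:2,r2:Add2,r3:5
  c4: CDB Add1=11; issue ADD r2<-Add1  regs: r0:Mul1,r1:2,r2:Add1,r3:5
  c5: issue MUL r3<-Mul2  regs: r0:Mul1,r1:2,r2:Add1,r3:Mul2
  c6: -  regs: r0:Mul1,r1:2,r2:Add1,r3:Mul2
  c7: -  regs: r0:Mul1,r1:2,r2:Add1,r3:Mul2

STATUS = TAG Add1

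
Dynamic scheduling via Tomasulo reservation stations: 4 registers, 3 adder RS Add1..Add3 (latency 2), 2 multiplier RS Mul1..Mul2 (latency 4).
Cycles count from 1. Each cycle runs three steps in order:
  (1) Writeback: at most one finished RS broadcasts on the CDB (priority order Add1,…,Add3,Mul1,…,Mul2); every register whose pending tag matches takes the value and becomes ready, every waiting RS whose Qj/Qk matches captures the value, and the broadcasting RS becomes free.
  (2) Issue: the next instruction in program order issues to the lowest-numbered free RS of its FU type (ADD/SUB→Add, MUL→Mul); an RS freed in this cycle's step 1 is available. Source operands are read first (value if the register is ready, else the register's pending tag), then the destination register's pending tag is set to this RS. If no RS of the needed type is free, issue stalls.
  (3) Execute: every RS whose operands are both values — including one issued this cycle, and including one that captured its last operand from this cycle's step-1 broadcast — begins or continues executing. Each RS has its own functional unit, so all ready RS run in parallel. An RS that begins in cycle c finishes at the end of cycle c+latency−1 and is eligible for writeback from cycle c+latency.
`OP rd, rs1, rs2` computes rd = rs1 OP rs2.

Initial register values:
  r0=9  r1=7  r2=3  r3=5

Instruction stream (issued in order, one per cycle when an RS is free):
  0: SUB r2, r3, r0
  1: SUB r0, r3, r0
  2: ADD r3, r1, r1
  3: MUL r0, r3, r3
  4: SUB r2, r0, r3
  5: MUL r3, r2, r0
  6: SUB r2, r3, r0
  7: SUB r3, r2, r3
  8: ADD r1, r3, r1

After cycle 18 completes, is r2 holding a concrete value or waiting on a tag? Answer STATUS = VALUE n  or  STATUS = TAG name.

c1: issue SUB r2<-Add1 | r0:9,r1:7,r2:Add1,r3:5
c2: issue SUB r0<-Add2 | r0:Add2,r1:7,r2:Add1,r3:5
c3: CDB Add1=-4; issue ADD r3<-Add1 | r0:Add2,r1:7,r2:-4,r3:Add1
c4: CDB Add2=-4; issue MUL r0<-Mul1 | r0:Mul1,r1:7,r2:-4,r3:Add1
c5: CDB Add1=14; issue SUB r2<-Add1 | r0:Mul1,r1:7,r2:Add1,r3:14
c6: issue MUL r3<-Mul2 | r0:Mul1,r1:7,r2:Add1,r3:Mul2
c7: issue SUB r2<-Add2 | r0:Mul1,r1:7,r2:Add2,r3:Mul2
c8: issue SUB r3<-Add3 | r0:Mul1,r1:7,r2:Add2,r3:Add3
c9: CDB Mul1=196; stall | r0:196,r1:7,r2:Add2,r3:Add3
c10: stall | r0:196,r1:7,r2:Add2,r3:Add3
c11: CDB Add1=182; issue ADD r1<-Add1 | r0:196,r1:Add1,r2:Add2,r3:Add3
c12: - | r0:196,r1:Add1,r2:Add2,r3:Add3
c13: - | r0:196,r1:Add1,r2:Add2,r3:Add3
c14: - | r0:196,r1:Add1,r2:Add2,r3:Add3
c15: CDB Mul2=35672 | r0:196,r1:Add1,r2:Add2,r3:Add3
c16: - | r0:196,r1:Add1,r2:Add2,r3:Add3
c17: CDB Add2=35476 | r0:196,r1:Add1,r2:35476,r3:Add3
c18: - | r0:196,r1:Add1,r2:35476,r3:Add3

STATUS = VALUE 35476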